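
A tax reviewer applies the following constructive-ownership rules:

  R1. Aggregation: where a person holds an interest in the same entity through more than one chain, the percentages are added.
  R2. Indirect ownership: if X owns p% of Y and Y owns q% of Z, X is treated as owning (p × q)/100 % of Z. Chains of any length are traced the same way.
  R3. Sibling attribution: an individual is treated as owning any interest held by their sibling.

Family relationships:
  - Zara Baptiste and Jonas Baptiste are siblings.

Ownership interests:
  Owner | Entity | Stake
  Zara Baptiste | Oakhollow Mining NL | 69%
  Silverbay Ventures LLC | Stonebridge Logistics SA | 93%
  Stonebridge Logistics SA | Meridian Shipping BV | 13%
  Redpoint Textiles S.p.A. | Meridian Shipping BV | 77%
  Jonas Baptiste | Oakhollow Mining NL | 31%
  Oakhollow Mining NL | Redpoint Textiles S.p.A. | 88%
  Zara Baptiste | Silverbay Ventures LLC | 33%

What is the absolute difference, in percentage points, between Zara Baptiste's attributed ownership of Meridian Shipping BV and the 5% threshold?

By sibling attribution (R3), Zara Baptiste is treated as also owning Jonas Baptiste's interest in Oakhollow Mining NL, giving 69% + 31% = 100%.
Chain via Silverbay Ventures LLC → Stonebridge Logistics SA (R2): 33% × 93% × 13% = 3.9897% of Meridian Shipping BV.
Chain via Oakhollow Mining NL → Redpoint Textiles S.p.A. (R2): 100% × 88% × 77% = 67.76% of Meridian Shipping BV.
Aggregating (R1): 3.9897% + 67.76% = 71.7497%.
71.7497% exceeds the 5% threshold by 66.7497 percentage points.

66.7497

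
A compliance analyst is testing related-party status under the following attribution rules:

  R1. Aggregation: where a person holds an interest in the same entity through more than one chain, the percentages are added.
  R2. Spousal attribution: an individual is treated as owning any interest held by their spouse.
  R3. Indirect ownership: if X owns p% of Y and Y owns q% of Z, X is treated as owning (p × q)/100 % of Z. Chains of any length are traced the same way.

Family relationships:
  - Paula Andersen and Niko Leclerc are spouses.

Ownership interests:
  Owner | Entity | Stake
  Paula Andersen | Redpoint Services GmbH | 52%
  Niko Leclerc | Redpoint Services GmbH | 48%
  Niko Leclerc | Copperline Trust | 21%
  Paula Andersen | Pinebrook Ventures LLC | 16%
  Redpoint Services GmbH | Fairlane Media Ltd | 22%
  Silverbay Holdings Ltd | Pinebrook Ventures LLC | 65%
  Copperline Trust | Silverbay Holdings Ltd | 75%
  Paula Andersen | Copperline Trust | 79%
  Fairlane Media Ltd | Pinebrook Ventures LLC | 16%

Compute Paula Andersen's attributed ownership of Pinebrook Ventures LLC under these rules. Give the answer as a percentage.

68.27%

By spousal attribution (R2), Paula Andersen is treated as also owning Niko Leclerc's interest in Copperline Trust, giving 79% + 21% = 100%.
By spousal attribution (R2), Paula Andersen is treated as also owning Niko Leclerc's interest in Redpoint Services GmbH, giving 52% + 48% = 100%.
Chain via Copperline Trust → Silverbay Holdings Ltd (R3): 100% × 75% × 65% = 48.75% of Pinebrook Ventures LLC.
Chain via Redpoint Services GmbH → Fairlane Media Ltd (R3): 100% × 22% × 16% = 3.52% of Pinebrook Ventures LLC.
Direct interest in Pinebrook Ventures LLC: 16%.
Aggregating (R1): 48.75% + 3.52% + 16% = 68.27%.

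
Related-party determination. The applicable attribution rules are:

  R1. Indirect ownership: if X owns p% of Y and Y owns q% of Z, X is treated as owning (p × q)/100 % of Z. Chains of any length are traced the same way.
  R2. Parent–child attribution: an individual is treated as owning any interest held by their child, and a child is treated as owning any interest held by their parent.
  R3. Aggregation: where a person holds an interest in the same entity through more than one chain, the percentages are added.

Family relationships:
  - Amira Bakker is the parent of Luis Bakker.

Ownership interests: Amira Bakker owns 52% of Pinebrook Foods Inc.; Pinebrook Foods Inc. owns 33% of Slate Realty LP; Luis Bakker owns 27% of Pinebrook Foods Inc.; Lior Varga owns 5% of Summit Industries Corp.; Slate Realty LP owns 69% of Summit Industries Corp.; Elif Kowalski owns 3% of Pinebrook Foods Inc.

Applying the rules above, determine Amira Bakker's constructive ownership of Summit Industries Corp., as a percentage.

17.9883%

By parent–child attribution (R2), Amira Bakker is treated as also owning Luis Bakker's interest in Pinebrook Foods Inc, giving 52% + 27% = 79%.
Chain via Pinebrook Foods Inc. → Slate Realty LP (R1): 79% × 33% × 69% = 17.9883% of Summit Industries Corp.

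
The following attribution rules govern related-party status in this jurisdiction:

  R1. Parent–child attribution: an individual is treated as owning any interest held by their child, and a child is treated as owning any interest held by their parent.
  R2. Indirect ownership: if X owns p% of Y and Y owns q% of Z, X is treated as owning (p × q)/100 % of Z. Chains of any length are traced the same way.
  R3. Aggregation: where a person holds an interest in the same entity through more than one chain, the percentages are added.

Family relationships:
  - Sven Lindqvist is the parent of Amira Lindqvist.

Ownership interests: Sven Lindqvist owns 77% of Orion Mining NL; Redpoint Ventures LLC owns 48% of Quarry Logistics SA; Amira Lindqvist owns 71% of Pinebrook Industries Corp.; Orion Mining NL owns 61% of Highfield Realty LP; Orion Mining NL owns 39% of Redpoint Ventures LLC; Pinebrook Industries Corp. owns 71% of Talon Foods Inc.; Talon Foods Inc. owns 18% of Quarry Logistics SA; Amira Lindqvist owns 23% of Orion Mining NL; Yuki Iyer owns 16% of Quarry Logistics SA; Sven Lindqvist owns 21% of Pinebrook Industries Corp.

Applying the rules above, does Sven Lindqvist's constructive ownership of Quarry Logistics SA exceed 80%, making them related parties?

By parent–child attribution (R1), Sven Lindqvist is treated as also owning Amira Lindqvist's interest in Pinebrook Industries Corp, giving 21% + 71% = 92%.
By parent–child attribution (R1), Sven Lindqvist is treated as also owning Amira Lindqvist's interest in Orion Mining NL, giving 77% + 23% = 100%.
Chain via Pinebrook Industries Corp. → Talon Foods Inc. (R2): 92% × 71% × 18% = 11.7576% of Quarry Logistics SA.
Chain via Orion Mining NL → Redpoint Ventures LLC (R2): 100% × 39% × 48% = 18.72% of Quarry Logistics SA.
Aggregating (R3): 11.7576% + 18.72% = 30.4776%.
30.4776% does not exceed the 80% threshold, so Sven is not a related party to Quarry Logistics SA.

No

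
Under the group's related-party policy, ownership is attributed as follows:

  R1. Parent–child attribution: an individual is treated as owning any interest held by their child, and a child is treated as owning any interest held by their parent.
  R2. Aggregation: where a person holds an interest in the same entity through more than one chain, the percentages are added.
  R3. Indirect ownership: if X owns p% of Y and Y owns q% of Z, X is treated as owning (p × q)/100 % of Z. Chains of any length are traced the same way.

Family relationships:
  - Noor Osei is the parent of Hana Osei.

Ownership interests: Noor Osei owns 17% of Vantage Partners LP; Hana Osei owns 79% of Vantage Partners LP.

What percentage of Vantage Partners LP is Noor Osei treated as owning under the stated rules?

By parent–child attribution (R1), Noor Osei is treated as also owning Hana Osei's interest in Vantage Partners LP, giving 17% + 79% = 96%.
Direct interest in Vantage Partners LP: 96%.

96%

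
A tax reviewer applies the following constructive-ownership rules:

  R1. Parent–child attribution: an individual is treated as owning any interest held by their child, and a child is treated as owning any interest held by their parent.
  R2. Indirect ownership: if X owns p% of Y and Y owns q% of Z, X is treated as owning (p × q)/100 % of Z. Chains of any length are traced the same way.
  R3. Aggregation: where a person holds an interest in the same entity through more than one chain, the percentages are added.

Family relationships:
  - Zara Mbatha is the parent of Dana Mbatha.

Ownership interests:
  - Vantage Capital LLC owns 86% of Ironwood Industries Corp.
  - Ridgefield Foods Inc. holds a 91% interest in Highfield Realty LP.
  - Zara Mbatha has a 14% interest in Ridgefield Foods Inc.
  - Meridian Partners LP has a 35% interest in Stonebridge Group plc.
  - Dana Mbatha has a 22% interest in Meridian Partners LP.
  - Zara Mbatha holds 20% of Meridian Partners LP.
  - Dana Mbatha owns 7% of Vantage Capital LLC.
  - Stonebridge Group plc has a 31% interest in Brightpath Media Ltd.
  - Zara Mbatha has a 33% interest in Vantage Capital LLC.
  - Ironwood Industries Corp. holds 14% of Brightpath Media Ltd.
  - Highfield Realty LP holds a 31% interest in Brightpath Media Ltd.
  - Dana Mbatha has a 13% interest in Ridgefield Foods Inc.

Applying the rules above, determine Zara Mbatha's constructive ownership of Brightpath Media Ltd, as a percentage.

By parent–child attribution (R1), Zara Mbatha is treated as also owning Dana Mbatha's interest in Vantage Capital LLC, giving 33% + 7% = 40%.
By parent–child attribution (R1), Zara Mbatha is treated as also owning Dana Mbatha's interest in Meridian Partners LP, giving 20% + 22% = 42%.
By parent–child attribution (R1), Zara Mbatha is treated as also owning Dana Mbatha's interest in Ridgefield Foods Inc, giving 14% + 13% = 27%.
Chain via Vantage Capital LLC → Ironwood Industries Corp. (R2): 40% × 86% × 14% = 4.816% of Brightpath Media Ltd.
Chain via Meridian Partners LP → Stonebridge Group plc (R2): 42% × 35% × 31% = 4.557% of Brightpath Media Ltd.
Chain via Ridgefield Foods Inc. → Highfield Realty LP (R2): 27% × 91% × 31% = 7.6167% of Brightpath Media Ltd.
Aggregating (R3): 4.816% + 4.557% + 7.6167% = 16.9897%.

16.9897%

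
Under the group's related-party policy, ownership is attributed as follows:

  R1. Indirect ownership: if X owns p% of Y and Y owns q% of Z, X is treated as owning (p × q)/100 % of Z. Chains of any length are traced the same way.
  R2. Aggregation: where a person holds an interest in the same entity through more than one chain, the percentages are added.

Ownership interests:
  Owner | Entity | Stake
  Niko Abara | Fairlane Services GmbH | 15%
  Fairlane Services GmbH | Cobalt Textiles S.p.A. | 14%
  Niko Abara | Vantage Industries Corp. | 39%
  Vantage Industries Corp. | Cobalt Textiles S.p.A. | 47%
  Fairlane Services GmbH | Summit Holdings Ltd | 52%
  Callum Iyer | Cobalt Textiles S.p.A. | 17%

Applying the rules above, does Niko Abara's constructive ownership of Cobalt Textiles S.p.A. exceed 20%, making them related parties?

Chain via Vantage Industries Corp. (R1): 39% × 47% = 18.33% of Cobalt Textiles S.p.A.
Chain via Fairlane Services GmbH (R1): 15% × 14% = 2.1% of Cobalt Textiles S.p.A.
Aggregating (R2): 18.33% + 2.1% = 20.43%.
20.43% exceeds the 20% threshold, so Niko is a related party to Cobalt Textiles S.p.A.

Yes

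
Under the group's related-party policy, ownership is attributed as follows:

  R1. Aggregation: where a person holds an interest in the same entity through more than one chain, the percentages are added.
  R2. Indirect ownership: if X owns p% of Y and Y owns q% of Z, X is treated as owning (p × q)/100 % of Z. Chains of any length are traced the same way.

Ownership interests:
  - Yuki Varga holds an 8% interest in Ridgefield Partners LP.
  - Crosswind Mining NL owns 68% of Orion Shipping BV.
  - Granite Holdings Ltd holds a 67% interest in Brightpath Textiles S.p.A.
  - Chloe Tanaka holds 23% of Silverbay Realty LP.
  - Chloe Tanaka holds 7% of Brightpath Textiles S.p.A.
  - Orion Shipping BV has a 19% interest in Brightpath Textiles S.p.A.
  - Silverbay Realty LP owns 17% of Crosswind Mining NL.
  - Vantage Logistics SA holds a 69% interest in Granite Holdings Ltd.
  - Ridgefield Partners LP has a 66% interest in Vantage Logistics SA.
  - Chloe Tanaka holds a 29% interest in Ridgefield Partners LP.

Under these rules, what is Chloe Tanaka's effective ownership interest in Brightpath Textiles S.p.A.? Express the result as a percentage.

16.353594%

Chain via Silverbay Realty LP → Crosswind Mining NL → Orion Shipping BV (R2): 23% × 17% × 68% × 19% = 0.505172% of Brightpath Textiles S.p.A.
Chain via Ridgefield Partners LP → Vantage Logistics SA → Granite Holdings Ltd (R2): 29% × 66% × 69% × 67% = 8.848422% of Brightpath Textiles S.p.A.
Direct interest in Brightpath Textiles S.p.A: 7%.
Aggregating (R1): 0.505172% + 8.848422% + 7% = 16.353594%.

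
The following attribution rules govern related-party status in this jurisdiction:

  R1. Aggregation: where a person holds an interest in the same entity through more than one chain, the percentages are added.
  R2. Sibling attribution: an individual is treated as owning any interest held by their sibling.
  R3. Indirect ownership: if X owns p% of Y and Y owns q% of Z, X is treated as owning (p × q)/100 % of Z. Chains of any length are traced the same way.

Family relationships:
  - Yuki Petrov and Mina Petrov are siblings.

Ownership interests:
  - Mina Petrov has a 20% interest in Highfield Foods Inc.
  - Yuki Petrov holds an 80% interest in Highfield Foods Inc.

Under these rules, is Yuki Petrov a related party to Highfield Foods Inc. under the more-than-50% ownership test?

By sibling attribution (R2), Yuki Petrov is treated as also owning Mina Petrov's interest in Highfield Foods Inc, giving 80% + 20% = 100%.
Direct interest in Highfield Foods Inc: 100%.
100% exceeds the 50% threshold, so Yuki is a related party to Highfield Foods Inc.

Yes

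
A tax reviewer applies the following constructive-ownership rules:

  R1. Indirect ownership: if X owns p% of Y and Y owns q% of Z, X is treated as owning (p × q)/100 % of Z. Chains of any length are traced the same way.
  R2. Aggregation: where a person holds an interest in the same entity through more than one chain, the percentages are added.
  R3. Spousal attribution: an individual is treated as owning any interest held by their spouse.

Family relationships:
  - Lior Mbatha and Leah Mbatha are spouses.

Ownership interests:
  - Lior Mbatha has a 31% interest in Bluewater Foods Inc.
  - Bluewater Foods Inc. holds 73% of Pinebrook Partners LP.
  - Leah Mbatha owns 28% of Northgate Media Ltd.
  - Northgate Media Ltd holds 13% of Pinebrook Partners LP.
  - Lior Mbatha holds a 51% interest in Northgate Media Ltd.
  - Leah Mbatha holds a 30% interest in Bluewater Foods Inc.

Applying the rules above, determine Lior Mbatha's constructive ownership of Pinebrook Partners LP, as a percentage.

54.8%

By spousal attribution (R3), Lior Mbatha is treated as also owning Leah Mbatha's interest in Bluewater Foods Inc, giving 31% + 30% = 61%.
By spousal attribution (R3), Lior Mbatha is treated as also owning Leah Mbatha's interest in Northgate Media Ltd, giving 51% + 28% = 79%.
Chain via Bluewater Foods Inc. (R1): 61% × 73% = 44.53% of Pinebrook Partners LP.
Chain via Northgate Media Ltd (R1): 79% × 13% = 10.27% of Pinebrook Partners LP.
Aggregating (R2): 44.53% + 10.27% = 54.8%.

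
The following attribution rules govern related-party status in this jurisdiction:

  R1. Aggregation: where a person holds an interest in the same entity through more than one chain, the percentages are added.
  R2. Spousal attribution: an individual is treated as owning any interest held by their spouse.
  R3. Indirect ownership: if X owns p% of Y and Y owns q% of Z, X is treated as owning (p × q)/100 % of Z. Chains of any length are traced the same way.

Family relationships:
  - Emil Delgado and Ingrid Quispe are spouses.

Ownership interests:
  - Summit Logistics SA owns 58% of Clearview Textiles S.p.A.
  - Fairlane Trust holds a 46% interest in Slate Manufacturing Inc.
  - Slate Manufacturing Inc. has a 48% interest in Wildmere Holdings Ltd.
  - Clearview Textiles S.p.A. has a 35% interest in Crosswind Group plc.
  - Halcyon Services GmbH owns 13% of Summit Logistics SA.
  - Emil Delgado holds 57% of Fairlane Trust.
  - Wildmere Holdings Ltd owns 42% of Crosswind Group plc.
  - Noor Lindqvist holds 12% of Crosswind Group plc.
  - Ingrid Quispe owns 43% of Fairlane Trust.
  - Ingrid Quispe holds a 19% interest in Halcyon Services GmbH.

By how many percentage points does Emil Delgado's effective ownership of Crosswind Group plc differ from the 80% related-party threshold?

70.22499

By spousal attribution (R2), Emil Delgado is treated as also owning Ingrid Quispe's interest in Fairlane Trust, giving 57% + 43% = 100%.
By spousal attribution (R2), Emil Delgado is treated as owning Ingrid Quispe's 19% interest in Halcyon Services GmbH.
Chain via Fairlane Trust → Slate Manufacturing Inc. → Wildmere Holdings Ltd (R3): 100% × 46% × 48% × 42% = 9.2736% of Crosswind Group plc.
Chain via Halcyon Services GmbH → Summit Logistics SA → Clearview Textiles S.p.A. (R3): 19% × 13% × 58% × 35% = 0.50141% of Crosswind Group plc.
Aggregating (R1): 9.2736% + 0.50141% = 9.77501%.
9.77501% falls short of the 80% threshold by 70.22499 percentage points.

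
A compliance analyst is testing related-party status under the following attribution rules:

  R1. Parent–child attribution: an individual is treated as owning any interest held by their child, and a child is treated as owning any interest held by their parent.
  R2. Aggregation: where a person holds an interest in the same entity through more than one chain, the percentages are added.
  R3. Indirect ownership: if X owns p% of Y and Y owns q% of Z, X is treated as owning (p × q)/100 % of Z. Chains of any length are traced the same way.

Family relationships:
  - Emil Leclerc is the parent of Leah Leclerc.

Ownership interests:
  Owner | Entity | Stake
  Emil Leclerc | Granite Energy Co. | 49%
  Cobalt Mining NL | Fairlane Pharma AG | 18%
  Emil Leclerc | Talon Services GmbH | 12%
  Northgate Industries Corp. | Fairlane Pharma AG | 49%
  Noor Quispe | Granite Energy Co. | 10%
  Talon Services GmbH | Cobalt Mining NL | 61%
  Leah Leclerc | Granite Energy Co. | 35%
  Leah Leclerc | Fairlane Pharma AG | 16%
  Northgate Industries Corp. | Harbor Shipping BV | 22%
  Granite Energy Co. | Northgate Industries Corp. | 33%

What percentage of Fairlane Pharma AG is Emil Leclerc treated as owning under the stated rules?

30.9004%

By parent–child attribution (R1), Emil Leclerc is treated as also owning Leah Leclerc's interest in Granite Energy Co, giving 49% + 35% = 84%.
By parent–child attribution (R1), Emil Leclerc is treated as owning Leah Leclerc's 16% interest in Fairlane Pharma AG.
Chain via Granite Energy Co. → Northgate Industries Corp. (R3): 84% × 33% × 49% = 13.5828% of Fairlane Pharma AG.
Chain via Talon Services GmbH → Cobalt Mining NL (R3): 12% × 61% × 18% = 1.3176% of Fairlane Pharma AG.
Direct interest in Fairlane Pharma AG: 16%.
Aggregating (R2): 13.5828% + 1.3176% + 16% = 30.9004%.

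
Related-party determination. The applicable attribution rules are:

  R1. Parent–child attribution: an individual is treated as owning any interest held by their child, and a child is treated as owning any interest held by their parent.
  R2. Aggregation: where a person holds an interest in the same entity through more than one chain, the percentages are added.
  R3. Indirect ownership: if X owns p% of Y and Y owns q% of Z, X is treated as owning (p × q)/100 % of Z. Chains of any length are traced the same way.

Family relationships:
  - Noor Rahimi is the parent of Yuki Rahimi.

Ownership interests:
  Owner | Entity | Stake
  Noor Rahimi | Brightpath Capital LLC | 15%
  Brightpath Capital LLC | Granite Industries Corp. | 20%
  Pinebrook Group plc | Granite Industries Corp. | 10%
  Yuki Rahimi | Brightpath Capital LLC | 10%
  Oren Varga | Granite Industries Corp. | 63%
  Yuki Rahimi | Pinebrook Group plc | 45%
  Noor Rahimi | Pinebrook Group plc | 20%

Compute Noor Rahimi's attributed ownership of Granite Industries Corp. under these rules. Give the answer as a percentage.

11.5%

By parent–child attribution (R1), Noor Rahimi is treated as also owning Yuki Rahimi's interest in Brightpath Capital LLC, giving 15% + 10% = 25%.
By parent–child attribution (R1), Noor Rahimi is treated as also owning Yuki Rahimi's interest in Pinebrook Group plc, giving 20% + 45% = 65%.
Chain via Brightpath Capital LLC (R3): 25% × 20% = 5% of Granite Industries Corp.
Chain via Pinebrook Group plc (R3): 65% × 10% = 6.5% of Granite Industries Corp.
Aggregating (R2): 5% + 6.5% = 11.5%.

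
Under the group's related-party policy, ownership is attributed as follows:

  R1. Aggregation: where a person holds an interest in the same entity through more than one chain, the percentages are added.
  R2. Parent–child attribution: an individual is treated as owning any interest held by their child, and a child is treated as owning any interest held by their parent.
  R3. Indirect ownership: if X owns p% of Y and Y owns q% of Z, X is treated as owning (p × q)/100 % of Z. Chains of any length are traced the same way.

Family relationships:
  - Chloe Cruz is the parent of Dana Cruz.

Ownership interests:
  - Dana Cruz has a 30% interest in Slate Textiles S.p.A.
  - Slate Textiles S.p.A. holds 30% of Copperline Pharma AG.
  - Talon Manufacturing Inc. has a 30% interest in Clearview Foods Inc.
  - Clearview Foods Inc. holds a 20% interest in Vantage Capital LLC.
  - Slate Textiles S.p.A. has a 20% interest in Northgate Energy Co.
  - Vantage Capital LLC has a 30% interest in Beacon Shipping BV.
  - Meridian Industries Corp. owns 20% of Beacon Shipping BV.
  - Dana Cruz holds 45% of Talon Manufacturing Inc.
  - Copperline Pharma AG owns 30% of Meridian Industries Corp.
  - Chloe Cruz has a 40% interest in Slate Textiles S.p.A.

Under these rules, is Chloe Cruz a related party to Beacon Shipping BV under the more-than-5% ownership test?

No

By parent–child attribution (R2), Chloe Cruz is treated as also owning Dana Cruz's interest in Slate Textiles S.p.A, giving 40% + 30% = 70%.
By parent–child attribution (R2), Chloe Cruz is treated as owning Dana Cruz's 45% interest in Talon Manufacturing Inc.
Chain via Slate Textiles S.p.A. → Copperline Pharma AG → Meridian Industries Corp. (R3): 70% × 30% × 30% × 20% = 1.26% of Beacon Shipping BV.
Chain via Talon Manufacturing Inc. → Clearview Foods Inc. → Vantage Capital LLC (R3): 45% × 30% × 20% × 30% = 0.81% of Beacon Shipping BV.
Aggregating (R1): 1.26% + 0.81% = 2.07%.
2.07% does not exceed the 5% threshold, so Chloe is not a related party to Beacon Shipping BV.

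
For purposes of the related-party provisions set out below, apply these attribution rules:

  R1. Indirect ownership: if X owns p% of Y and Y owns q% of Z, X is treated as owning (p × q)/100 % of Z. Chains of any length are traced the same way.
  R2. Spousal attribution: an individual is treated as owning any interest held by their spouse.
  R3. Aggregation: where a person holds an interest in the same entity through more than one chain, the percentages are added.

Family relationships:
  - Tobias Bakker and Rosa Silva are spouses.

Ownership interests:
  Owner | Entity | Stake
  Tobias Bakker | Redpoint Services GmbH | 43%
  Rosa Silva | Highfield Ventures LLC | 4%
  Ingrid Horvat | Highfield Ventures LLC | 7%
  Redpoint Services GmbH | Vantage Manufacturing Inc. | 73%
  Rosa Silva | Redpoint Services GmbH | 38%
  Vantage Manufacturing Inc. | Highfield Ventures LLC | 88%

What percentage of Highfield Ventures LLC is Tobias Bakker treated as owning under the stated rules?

56.0344%

By spousal attribution (R2), Tobias Bakker is treated as also owning Rosa Silva's interest in Redpoint Services GmbH, giving 43% + 38% = 81%.
By spousal attribution (R2), Tobias Bakker is treated as owning Rosa Silva's 4% interest in Highfield Ventures LLC.
Chain via Redpoint Services GmbH → Vantage Manufacturing Inc. (R1): 81% × 73% × 88% = 52.0344% of Highfield Ventures LLC.
Direct interest in Highfield Ventures LLC: 4%.
Aggregating (R3): 52.0344% + 4% = 56.0344%.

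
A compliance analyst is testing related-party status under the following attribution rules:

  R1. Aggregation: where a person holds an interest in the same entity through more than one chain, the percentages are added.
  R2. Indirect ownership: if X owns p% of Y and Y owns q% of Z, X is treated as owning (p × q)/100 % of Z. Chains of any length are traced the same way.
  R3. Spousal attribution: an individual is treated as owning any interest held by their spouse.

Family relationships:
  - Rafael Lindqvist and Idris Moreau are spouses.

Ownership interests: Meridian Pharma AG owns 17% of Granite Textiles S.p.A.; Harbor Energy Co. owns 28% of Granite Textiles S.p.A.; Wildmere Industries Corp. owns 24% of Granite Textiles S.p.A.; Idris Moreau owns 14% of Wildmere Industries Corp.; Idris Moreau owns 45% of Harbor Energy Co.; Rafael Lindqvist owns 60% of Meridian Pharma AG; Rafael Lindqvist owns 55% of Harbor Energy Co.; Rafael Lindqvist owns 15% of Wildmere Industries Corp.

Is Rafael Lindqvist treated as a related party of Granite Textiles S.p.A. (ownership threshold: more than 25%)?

Yes

By spousal attribution (R3), Rafael Lindqvist is treated as also owning Idris Moreau's interest in Harbor Energy Co, giving 55% + 45% = 100%.
By spousal attribution (R3), Rafael Lindqvist is treated as also owning Idris Moreau's interest in Wildmere Industries Corp, giving 15% + 14% = 29%.
Chain via Meridian Pharma AG (R2): 60% × 17% = 10.2% of Granite Textiles S.p.A.
Chain via Harbor Energy Co. (R2): 100% × 28% = 28% of Granite Textiles S.p.A.
Chain via Wildmere Industries Corp. (R2): 29% × 24% = 6.96% of Granite Textiles S.p.A.
Aggregating (R1): 10.2% + 28% + 6.96% = 45.16%.
45.16% exceeds the 25% threshold, so Rafael is a related party to Granite Textiles S.p.A.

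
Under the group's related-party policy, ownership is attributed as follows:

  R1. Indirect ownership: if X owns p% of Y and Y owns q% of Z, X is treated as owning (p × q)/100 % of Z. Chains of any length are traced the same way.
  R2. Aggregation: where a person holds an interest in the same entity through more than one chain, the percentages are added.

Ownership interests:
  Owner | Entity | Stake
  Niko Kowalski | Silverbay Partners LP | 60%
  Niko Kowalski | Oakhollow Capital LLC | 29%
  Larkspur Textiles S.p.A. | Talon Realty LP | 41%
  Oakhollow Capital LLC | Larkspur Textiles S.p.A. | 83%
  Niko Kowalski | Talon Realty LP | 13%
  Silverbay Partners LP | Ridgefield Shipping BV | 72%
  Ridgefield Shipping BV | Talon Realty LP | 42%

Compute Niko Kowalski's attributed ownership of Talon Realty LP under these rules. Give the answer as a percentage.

41.0127%

Chain via Oakhollow Capital LLC → Larkspur Textiles S.p.A. (R1): 29% × 83% × 41% = 9.8687% of Talon Realty LP.
Chain via Silverbay Partners LP → Ridgefield Shipping BV (R1): 60% × 72% × 42% = 18.144% of Talon Realty LP.
Direct interest in Talon Realty LP: 13%.
Aggregating (R2): 9.8687% + 18.144% + 13% = 41.0127%.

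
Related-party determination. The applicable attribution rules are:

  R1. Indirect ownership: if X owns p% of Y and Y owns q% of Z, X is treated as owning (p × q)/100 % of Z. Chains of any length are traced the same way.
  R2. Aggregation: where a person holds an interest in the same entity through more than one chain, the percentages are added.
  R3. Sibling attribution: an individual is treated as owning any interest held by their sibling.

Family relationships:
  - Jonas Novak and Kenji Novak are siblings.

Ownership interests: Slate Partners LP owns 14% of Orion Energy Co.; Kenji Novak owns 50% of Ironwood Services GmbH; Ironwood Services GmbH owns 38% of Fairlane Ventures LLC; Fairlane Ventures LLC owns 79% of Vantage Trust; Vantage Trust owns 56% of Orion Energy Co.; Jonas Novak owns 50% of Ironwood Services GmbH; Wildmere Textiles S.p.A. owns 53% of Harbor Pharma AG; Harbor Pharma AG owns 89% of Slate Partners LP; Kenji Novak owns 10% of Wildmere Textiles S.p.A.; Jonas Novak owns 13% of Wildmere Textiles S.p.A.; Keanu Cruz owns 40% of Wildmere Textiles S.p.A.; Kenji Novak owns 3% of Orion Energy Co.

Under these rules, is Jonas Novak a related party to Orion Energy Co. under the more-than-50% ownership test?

No

By sibling attribution (R3), Jonas Novak is treated as also owning Kenji Novak's interest in Wildmere Textiles S.p.A, giving 13% + 10% = 23%.
By sibling attribution (R3), Jonas Novak is treated as also owning Kenji Novak's interest in Ironwood Services GmbH, giving 50% + 50% = 100%.
By sibling attribution (R3), Jonas Novak is treated as owning Kenji Novak's 3% interest in Orion Energy Co.
Chain via Wildmere Textiles S.p.A. → Harbor Pharma AG → Slate Partners LP (R1): 23% × 53% × 89% × 14% = 1.518874% of Orion Energy Co.
Chain via Ironwood Services GmbH → Fairlane Ventures LLC → Vantage Trust (R1): 100% × 38% × 79% × 56% = 16.8112% of Orion Energy Co.
Direct interest in Orion Energy Co: 3%.
Aggregating (R2): 1.518874% + 16.8112% + 3% = 21.330074%.
21.330074% does not exceed the 50% threshold, so Jonas is not a related party to Orion Energy Co.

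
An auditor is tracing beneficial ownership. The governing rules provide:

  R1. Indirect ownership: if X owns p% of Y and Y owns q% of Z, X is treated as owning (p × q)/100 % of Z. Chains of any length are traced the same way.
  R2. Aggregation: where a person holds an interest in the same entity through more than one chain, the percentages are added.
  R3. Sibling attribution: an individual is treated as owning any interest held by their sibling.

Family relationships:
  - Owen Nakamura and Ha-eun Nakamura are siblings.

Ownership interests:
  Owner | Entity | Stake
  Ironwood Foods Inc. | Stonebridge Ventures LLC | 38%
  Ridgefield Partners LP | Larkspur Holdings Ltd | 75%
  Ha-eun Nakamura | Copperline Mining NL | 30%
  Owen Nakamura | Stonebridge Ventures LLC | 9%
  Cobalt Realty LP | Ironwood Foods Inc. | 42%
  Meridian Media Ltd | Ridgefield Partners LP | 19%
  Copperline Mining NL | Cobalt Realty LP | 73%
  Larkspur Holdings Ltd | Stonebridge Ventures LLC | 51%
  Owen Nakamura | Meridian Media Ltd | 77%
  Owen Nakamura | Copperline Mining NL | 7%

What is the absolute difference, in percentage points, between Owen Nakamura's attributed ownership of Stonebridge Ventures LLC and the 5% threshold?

By sibling attribution (R3), Owen Nakamura is treated as also owning Ha-eun Nakamura's interest in Copperline Mining NL, giving 7% + 30% = 37%.
Chain via Copperline Mining NL → Cobalt Realty LP → Ironwood Foods Inc. (R1): 37% × 73% × 42% × 38% = 4.310796% of Stonebridge Ventures LLC.
Chain via Meridian Media Ltd → Ridgefield Partners LP → Larkspur Holdings Ltd (R1): 77% × 19% × 75% × 51% = 5.595975% of Stonebridge Ventures LLC.
Direct interest in Stonebridge Ventures LLC: 9%.
Aggregating (R2): 4.310796% + 5.595975% + 9% = 18.906771%.
18.906771% exceeds the 5% threshold by 13.906771 percentage points.

13.906771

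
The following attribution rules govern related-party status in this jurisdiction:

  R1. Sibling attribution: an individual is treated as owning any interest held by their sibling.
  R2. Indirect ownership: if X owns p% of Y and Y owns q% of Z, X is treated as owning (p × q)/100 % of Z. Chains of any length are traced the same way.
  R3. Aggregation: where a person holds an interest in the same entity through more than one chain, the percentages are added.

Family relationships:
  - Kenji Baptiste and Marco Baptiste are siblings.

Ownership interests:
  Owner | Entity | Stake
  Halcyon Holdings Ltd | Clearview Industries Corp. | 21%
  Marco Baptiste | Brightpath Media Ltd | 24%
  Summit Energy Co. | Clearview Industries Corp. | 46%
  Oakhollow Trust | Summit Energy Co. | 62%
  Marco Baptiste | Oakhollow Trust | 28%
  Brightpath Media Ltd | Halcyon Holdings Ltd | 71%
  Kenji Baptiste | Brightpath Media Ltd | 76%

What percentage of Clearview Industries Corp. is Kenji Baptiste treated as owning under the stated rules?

By sibling attribution (R1), Kenji Baptiste is treated as also owning Marco Baptiste's interest in Brightpath Media Ltd, giving 76% + 24% = 100%.
By sibling attribution (R1), Kenji Baptiste is treated as owning Marco Baptiste's 28% interest in Oakhollow Trust.
Chain via Brightpath Media Ltd → Halcyon Holdings Ltd (R2): 100% × 71% × 21% = 14.91% of Clearview Industries Corp.
Chain via Oakhollow Trust → Summit Energy Co. (R2): 28% × 62% × 46% = 7.9856% of Clearview Industries Corp.
Aggregating (R3): 14.91% + 7.9856% = 22.8956%.

22.8956%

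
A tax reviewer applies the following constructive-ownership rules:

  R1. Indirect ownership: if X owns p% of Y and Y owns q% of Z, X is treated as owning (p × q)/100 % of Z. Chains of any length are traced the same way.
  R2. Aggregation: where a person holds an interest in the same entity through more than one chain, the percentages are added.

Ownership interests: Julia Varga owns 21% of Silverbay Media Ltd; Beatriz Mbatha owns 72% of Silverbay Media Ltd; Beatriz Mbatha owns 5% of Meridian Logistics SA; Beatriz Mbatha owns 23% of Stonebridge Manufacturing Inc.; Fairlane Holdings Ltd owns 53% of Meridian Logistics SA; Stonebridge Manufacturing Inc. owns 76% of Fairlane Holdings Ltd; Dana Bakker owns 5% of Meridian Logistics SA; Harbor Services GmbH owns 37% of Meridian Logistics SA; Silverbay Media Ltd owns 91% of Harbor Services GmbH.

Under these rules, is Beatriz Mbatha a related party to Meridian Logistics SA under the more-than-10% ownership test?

Chain via Silverbay Media Ltd → Harbor Services GmbH (R1): 72% × 91% × 37% = 24.2424% of Meridian Logistics SA.
Chain via Stonebridge Manufacturing Inc. → Fairlane Holdings Ltd (R1): 23% × 76% × 53% = 9.2644% of Meridian Logistics SA.
Direct interest in Meridian Logistics SA: 5%.
Aggregating (R2): 24.2424% + 9.2644% + 5% = 38.5068%.
38.5068% exceeds the 10% threshold, so Beatriz is a related party to Meridian Logistics SA.

Yes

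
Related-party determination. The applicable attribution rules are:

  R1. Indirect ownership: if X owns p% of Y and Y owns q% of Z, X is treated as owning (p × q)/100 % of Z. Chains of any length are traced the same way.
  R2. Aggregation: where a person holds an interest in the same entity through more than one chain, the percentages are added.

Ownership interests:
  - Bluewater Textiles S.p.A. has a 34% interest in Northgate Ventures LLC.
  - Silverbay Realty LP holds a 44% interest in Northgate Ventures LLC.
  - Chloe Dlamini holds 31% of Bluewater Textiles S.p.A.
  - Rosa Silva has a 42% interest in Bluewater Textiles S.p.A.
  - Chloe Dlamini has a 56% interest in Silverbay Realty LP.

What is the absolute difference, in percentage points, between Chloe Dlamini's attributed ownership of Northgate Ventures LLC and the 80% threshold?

44.82

Chain via Silverbay Realty LP (R1): 56% × 44% = 24.64% of Northgate Ventures LLC.
Chain via Bluewater Textiles S.p.A. (R1): 31% × 34% = 10.54% of Northgate Ventures LLC.
Aggregating (R2): 24.64% + 10.54% = 35.18%.
35.18% falls short of the 80% threshold by 44.82 percentage points.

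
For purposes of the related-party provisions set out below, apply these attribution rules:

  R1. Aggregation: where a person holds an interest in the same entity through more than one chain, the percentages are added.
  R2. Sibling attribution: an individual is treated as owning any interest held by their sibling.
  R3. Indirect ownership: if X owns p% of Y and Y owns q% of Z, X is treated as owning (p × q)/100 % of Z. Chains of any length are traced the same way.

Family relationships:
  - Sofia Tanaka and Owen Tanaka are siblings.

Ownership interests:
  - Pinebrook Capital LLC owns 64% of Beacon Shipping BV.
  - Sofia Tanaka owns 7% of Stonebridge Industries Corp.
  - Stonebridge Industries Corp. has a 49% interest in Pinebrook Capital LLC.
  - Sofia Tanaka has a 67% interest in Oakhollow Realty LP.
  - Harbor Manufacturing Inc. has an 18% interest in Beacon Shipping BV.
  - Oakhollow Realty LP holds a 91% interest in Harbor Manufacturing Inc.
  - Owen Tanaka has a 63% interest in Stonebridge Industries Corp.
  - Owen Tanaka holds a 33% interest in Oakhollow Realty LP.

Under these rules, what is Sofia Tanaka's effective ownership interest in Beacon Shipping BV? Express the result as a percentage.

38.332%

By sibling attribution (R2), Sofia Tanaka is treated as also owning Owen Tanaka's interest in Stonebridge Industries Corp, giving 7% + 63% = 70%.
By sibling attribution (R2), Sofia Tanaka is treated as also owning Owen Tanaka's interest in Oakhollow Realty LP, giving 67% + 33% = 100%.
Chain via Stonebridge Industries Corp. → Pinebrook Capital LLC (R3): 70% × 49% × 64% = 21.952% of Beacon Shipping BV.
Chain via Oakhollow Realty LP → Harbor Manufacturing Inc. (R3): 100% × 91% × 18% = 16.38% of Beacon Shipping BV.
Aggregating (R1): 21.952% + 16.38% = 38.332%.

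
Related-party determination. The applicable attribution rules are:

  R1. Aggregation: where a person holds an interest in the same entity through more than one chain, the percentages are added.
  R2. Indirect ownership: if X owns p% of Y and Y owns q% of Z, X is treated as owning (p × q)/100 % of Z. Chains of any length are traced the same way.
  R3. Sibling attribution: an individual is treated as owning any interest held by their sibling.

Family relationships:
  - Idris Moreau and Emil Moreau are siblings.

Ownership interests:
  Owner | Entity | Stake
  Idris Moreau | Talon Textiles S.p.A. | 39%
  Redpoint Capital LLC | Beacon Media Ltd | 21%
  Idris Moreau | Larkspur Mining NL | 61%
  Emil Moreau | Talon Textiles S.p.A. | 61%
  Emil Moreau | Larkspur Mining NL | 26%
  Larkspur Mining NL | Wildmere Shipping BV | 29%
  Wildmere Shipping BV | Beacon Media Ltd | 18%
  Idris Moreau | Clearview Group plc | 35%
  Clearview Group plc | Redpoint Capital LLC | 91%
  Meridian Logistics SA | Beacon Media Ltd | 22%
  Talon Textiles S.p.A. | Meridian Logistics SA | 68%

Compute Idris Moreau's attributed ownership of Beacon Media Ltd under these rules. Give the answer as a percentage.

By sibling attribution (R3), Idris Moreau is treated as also owning Emil Moreau's interest in Talon Textiles S.p.A, giving 39% + 61% = 100%.
By sibling attribution (R3), Idris Moreau is treated as also owning Emil Moreau's interest in Larkspur Mining NL, giving 61% + 26% = 87%.
Chain via Talon Textiles S.p.A. → Meridian Logistics SA (R2): 100% × 68% × 22% = 14.96% of Beacon Media Ltd.
Chain via Larkspur Mining NL → Wildmere Shipping BV (R2): 87% × 29% × 18% = 4.5414% of Beacon Media Ltd.
Chain via Clearview Group plc → Redpoint Capital LLC (R2): 35% × 91% × 21% = 6.6885% of Beacon Media Ltd.
Aggregating (R1): 14.96% + 4.5414% + 6.6885% = 26.1899%.

26.1899%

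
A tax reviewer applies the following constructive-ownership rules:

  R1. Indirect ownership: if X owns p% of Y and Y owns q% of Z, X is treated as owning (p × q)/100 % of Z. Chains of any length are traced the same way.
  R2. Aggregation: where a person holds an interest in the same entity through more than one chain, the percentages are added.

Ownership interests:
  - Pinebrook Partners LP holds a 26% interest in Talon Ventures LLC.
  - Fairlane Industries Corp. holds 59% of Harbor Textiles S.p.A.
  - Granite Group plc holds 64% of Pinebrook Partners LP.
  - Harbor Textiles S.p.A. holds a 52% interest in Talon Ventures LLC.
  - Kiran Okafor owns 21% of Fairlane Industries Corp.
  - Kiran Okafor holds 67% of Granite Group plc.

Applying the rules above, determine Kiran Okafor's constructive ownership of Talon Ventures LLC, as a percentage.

Chain via Granite Group plc → Pinebrook Partners LP (R1): 67% × 64% × 26% = 11.1488% of Talon Ventures LLC.
Chain via Fairlane Industries Corp. → Harbor Textiles S.p.A. (R1): 21% × 59% × 52% = 6.4428% of Talon Ventures LLC.
Aggregating (R2): 11.1488% + 6.4428% = 17.5916%.

17.5916%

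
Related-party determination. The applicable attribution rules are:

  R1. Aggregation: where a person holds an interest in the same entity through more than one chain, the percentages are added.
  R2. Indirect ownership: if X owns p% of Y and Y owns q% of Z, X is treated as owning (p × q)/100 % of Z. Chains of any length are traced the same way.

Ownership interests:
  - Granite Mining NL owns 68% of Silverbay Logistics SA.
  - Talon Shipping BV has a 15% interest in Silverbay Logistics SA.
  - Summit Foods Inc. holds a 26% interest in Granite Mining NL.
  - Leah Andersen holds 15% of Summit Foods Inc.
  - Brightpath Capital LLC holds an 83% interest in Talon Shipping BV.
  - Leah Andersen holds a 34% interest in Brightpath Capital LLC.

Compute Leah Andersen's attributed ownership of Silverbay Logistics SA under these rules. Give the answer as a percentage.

Chain via Summit Foods Inc. → Granite Mining NL (R2): 15% × 26% × 68% = 2.652% of Silverbay Logistics SA.
Chain via Brightpath Capital LLC → Talon Shipping BV (R2): 34% × 83% × 15% = 4.233% of Silverbay Logistics SA.
Aggregating (R1): 2.652% + 4.233% = 6.885%.

6.885%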